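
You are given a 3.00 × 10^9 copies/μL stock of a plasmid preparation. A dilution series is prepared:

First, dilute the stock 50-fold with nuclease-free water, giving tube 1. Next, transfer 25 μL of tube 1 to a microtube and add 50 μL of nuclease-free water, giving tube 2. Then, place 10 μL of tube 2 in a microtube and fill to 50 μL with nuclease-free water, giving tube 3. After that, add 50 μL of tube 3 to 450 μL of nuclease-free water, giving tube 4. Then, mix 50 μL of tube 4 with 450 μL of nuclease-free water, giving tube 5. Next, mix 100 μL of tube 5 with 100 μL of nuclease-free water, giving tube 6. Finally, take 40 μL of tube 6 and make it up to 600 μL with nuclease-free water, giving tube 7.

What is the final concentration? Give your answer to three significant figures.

Step 1: 50-fold → factor 50
Step 2: 25 μL + 50 μL = 75 μL total → factor 75/25 = 3
Step 3: 10 μL brought to 50 μL → factor 50/10 = 5
Step 4: 50 μL + 450 μL = 500 μL total → factor 500/50 = 10
Step 5: 50 μL + 450 μL = 500 μL total → factor 500/50 = 10
Step 6: 100 μL + 100 μL = 200 μL total → factor 200/100 = 2
Step 7: 40 μL brought to 600 μL → factor 600/40 = 15
Overall dilution factor = 50 × 3 × 5 × 10 × 10 × 2 × 15 = 2.25 × 10^6
Final = 3.00 × 10^9 copies/μL / 2.25 × 10^6 = 1.33 × 10^3 copies/μL

1.33 × 10^3 copies/μL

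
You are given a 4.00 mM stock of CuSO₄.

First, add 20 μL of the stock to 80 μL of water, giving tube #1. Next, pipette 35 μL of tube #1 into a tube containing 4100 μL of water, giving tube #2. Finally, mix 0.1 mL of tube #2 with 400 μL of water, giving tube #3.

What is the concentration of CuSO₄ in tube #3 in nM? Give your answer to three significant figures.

1.35 × 10^3 nM

Step 1: 20 μL + 80 μL = 100 μL total → factor 100/20 = 5
Step 2: 35 μL + 4100 μL = 4135 μL total → factor 4135/35 = 118.14
Step 3: 0.1 mL + 400 μL = 0.5 mL total → factor 0.5/0.1 = 5
Overall dilution factor = 5 × 118.14 × 5 = 2953.6
Final = 4.00 mM / 2953.6 = 0.001354 mM = 1.35 × 10^3 nM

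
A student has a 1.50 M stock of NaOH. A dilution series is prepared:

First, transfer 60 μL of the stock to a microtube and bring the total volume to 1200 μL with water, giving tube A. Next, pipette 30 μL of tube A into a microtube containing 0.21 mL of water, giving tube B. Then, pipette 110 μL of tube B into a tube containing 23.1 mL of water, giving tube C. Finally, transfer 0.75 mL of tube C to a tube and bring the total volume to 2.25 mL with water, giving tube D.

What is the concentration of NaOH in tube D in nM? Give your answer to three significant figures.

Step 1: 60 μL brought to 1200 μL → factor 1200/60 = 20
Step 2: 30 μL + 0.21 mL = 240 μL total → factor 240/30 = 8
Step 3: 110 μL + 23.1 mL = 23210 μL total → factor 23210/110 = 211
Step 4: 0.75 mL brought to 2.25 mL → factor 2.25/0.75 = 3
Overall dilution factor = 20 × 8 × 211 × 3 = 1.0128 × 10^5
Final = 1.50 M / 1.0128 × 10^5 = 1.481 × 10^-5 M = 1.48 × 10^4 nM

1.48 × 10^4 nM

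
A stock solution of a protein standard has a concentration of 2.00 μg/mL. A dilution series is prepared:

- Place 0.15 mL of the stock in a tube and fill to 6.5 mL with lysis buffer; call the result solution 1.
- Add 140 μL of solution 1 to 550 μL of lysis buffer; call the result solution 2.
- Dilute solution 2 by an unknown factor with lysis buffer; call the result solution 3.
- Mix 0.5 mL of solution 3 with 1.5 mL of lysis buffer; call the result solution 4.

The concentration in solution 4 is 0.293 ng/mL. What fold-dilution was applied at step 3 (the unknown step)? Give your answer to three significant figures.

7.99-fold

Step 1: 0.15 mL brought to 6.5 mL → factor 6.5/0.15 = 43.333
Step 2: 140 μL + 550 μL = 690 μL total → factor 690/140 = 4.9286
Step 3: unknown factor x
Step 4: 0.5 mL + 1.5 mL = 2 mL total → factor 2/0.5 = 4
Product of known-step factors = 854.29
Overall factor = 2.00 μg/mL / (0.293 ng/mL) = 6825.9
x = 6825.9 / 854.29 = 7.99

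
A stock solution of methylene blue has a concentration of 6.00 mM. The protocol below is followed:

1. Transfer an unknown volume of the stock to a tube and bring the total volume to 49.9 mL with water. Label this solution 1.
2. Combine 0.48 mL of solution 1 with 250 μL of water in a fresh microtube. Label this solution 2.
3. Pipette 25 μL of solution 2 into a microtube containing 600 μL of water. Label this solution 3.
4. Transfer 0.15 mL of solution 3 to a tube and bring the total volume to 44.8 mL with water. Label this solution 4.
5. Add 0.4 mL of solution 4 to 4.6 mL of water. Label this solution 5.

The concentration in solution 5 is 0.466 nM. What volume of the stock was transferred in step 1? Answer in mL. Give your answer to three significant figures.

0.550 mL

Step 1: v brought to 49.9 mL → factor = 49.9 mL/v
Step 2: 0.48 mL + 250 μL = 0.73 mL total → factor 0.73/0.48 = 1.5208
Step 3: 25 μL + 600 μL = 625 μL total → factor 625/25 = 25
Step 4: 0.15 mL brought to 44.8 mL → factor 44.8/0.15 = 298.67
Step 5: 0.4 mL + 4.6 mL = 5 mL total → factor 5/0.4 = 12.5
Product of known-step factors = 1.4194 × 10^5
Overall factor = 6.00 mM / (0.466 nM) = 1.2876 × 10^7
Step-1 factor = 1.2876 × 10^7 / 1.4194 × 10^5 = 90.708
v = 49.9 mL / 90.708 = 0.550 mL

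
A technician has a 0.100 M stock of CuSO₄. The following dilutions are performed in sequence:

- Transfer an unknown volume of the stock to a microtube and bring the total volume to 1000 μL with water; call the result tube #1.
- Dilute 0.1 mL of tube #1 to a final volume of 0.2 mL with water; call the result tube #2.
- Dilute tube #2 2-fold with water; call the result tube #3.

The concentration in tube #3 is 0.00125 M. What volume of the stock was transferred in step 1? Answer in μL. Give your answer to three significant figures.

50.0 μL

Step 1: v brought to 1000 μL → factor = 1000 μL/v
Step 2: 0.1 mL brought to 0.2 mL → factor 0.2/0.1 = 2
Step 3: 2-fold → factor 2
Product of known-step factors = 4
Overall factor = 0.100 M / (0.00125 M) = 80
Step-1 factor = 80 / 4 = 20
v = 1000 μL / 20 = 50.0 μL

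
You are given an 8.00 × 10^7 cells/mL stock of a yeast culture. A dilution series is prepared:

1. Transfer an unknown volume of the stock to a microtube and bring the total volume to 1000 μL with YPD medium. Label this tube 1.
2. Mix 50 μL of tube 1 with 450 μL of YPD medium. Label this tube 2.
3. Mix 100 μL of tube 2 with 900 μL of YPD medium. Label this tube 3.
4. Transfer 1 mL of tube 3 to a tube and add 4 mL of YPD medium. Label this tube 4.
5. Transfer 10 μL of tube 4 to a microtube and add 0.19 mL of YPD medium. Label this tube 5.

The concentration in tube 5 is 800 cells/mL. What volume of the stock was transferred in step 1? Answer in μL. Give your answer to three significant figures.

100 μL

Step 1: v brought to 1000 μL → factor = 1000 μL/v
Step 2: 50 μL + 450 μL = 500 μL total → factor 500/50 = 10
Step 3: 100 μL + 900 μL = 1000 μL total → factor 1000/100 = 10
Step 4: 1 mL + 4 mL = 5 mL total → factor 5/1 = 5
Step 5: 10 μL + 0.19 mL = 200 μL total → factor 200/10 = 20
Product of known-step factors = 10000
Overall factor = 8.00 × 10^7 cells/mL / (800 cells/mL) = 1 × 10^5
Step-1 factor = 1 × 10^5 / 10000 = 10
v = 1000 μL / 10 = 100 μL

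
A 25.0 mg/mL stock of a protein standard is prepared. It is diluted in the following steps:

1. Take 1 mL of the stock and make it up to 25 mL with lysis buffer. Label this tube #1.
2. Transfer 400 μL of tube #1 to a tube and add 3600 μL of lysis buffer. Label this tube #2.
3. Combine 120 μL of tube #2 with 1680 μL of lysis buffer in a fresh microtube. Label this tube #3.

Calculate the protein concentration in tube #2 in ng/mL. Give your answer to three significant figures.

1.00 × 10^5 ng/mL

Step 1: 1 mL brought to 25 mL → factor 25/1 = 25
Step 2: 400 μL + 3600 μL = 4000 μL total → factor 4000/400 = 10
Dilution factor through tube #2 = 25 × 10 = 250
[tube #2] = 25.0 mg/mL / 250 = 0.1000 mg/mL = 1.00 × 10^5 ng/mL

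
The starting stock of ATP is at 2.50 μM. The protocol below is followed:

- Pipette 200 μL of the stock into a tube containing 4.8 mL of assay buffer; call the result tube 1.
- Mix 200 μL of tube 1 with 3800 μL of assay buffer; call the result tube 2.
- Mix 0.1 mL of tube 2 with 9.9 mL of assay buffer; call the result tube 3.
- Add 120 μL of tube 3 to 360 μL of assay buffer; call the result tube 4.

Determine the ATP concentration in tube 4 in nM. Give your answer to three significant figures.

Step 1: 200 μL + 4.8 mL = 5000 μL total → factor 5000/200 = 25
Step 2: 200 μL + 3800 μL = 4000 μL total → factor 4000/200 = 20
Step 3: 0.1 mL + 9.9 mL = 10 mL total → factor 10/0.1 = 100
Step 4: 120 μL + 360 μL = 480 μL total → factor 480/120 = 4
Overall dilution factor = 25 × 20 × 100 × 4 = 2 × 10^5
Final = 2.50 μM / 2 × 10^5 = 1.250 × 10^-5 μM = 0.0125 nM

0.0125 nM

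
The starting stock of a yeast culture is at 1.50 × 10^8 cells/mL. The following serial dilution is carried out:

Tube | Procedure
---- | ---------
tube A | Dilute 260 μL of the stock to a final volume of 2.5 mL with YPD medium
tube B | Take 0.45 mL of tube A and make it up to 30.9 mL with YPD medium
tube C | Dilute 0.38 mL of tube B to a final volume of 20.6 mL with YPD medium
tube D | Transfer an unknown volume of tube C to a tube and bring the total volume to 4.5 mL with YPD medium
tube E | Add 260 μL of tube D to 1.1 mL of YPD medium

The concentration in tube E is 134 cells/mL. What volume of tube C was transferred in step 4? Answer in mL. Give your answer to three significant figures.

Step 1: 260 μL brought to 2.5 mL → factor 2500/260 = 9.6154
Step 2: 0.45 mL brought to 30.9 mL → factor 30.9/0.45 = 68.667
Step 3: 0.38 mL brought to 20.6 mL → factor 20.6/0.38 = 54.211
Step 4: v brought to 4.5 mL → factor = 4.5 mL/v
Step 5: 260 μL + 1.1 mL = 1360 μL total → factor 1360/260 = 5.2308
Product of known-step factors = 1.8722 × 10^5
Overall factor = 1.50 × 10^8 cells/mL / (134 cells/mL) = 1.1194 × 10^6
Step-4 factor = 1.1194 × 10^6 / 1.8722 × 10^5 = 5.9789
v = 4.5 mL / 5.9789 = 0.753 mL

0.753 mL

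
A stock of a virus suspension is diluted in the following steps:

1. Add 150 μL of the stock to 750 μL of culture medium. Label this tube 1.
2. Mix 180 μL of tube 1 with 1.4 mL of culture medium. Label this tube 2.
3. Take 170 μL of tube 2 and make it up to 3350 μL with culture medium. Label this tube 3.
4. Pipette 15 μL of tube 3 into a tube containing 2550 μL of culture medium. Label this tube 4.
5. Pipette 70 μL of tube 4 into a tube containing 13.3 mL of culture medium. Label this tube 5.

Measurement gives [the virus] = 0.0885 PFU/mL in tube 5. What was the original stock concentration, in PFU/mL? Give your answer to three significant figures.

Step 1: 150 μL + 750 μL = 900 μL total → factor 900/150 = 6
Step 2: 180 μL + 1.4 mL = 1580 μL total → factor 1580/180 = 8.7778
Step 3: 170 μL brought to 3350 μL → factor 3350/170 = 19.706
Step 4: 15 μL + 2550 μL = 2565 μL total → factor 2565/15 = 171
Step 5: 70 μL + 13.3 mL = 13370 μL total → factor 13370/70 = 191
Overall dilution factor = 6 × 8.7778 × 19.706 × 171 × 191 = 3.3897 × 10^7
Stock = 0.0885 PFU/mL × 3.3897 × 10^7 = 3.00 × 10^6 PFU/mL

3.00 × 10^6 PFU/mL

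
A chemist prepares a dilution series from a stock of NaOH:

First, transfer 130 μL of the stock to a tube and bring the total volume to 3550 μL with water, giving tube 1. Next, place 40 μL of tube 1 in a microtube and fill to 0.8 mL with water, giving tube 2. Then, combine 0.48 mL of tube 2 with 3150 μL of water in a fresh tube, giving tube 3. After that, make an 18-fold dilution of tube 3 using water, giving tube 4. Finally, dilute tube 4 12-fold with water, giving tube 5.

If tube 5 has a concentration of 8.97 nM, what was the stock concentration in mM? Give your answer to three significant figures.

Step 1: 130 μL brought to 3550 μL → factor 3550/130 = 27.308
Step 2: 40 μL brought to 0.8 mL → factor 800/40 = 20
Step 3: 0.48 mL + 3150 μL = 3.63 mL total → factor 3.63/0.48 = 7.5625
Step 4: 18-fold → factor 18
Step 5: 12-fold → factor 12
Overall dilution factor = 27.308 × 20 × 7.5625 × 18 × 12 = 8.9214 × 10^5
Stock = 8.97 nM × 8.9214 × 10^5 = 8.003 × 10^6 nM = 8.00 mM

8.00 mM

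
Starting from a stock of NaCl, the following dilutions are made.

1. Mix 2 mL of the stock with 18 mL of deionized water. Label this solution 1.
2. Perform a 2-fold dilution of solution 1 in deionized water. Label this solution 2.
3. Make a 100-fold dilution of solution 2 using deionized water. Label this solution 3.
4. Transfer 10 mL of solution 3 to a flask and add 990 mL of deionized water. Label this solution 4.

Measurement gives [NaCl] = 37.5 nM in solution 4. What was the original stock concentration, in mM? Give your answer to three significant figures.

7.50 mM

Step 1: 2 mL + 18 mL = 20 mL total → factor 20/2 = 10
Step 2: 2-fold → factor 2
Step 3: 100-fold → factor 100
Step 4: 10 mL + 990 mL = 1000 mL total → factor 1000/10 = 100
Overall dilution factor = 10 × 2 × 100 × 100 = 2 × 10^5
Stock = 37.5 nM × 2 × 10^5 = 7.500 × 10^6 nM = 7.50 mM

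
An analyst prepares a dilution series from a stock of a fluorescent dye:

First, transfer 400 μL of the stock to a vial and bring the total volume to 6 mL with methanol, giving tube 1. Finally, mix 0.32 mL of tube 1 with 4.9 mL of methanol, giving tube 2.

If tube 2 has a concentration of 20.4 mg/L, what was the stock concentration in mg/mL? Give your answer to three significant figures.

Step 1: 400 μL brought to 6 mL → factor 6000/400 = 15
Step 2: 0.32 mL + 4.9 mL = 5.22 mL total → factor 5.22/0.32 = 16.312
Overall dilution factor = 15 × 16.312 = 244.69
Stock = 20.4 mg/L × 244.69 = 4992 mg/L = 4.99 mg/mL

4.99 mg/mL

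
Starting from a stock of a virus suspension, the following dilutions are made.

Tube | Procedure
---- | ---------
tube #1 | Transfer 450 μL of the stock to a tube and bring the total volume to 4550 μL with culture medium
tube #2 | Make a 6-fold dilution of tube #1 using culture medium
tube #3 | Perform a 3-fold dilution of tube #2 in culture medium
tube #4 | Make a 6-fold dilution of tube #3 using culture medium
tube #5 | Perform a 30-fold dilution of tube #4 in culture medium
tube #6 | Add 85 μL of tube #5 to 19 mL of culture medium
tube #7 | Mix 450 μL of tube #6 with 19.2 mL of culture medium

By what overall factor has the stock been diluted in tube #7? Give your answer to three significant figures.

3.21 × 10^8

Step 1: 450 μL brought to 4550 μL → factor 4550/450 = 10.111
Step 2: 6-fold → factor 6
Step 3: 3-fold → factor 3
Step 4: 6-fold → factor 6
Step 5: 30-fold → factor 30
Step 6: 85 μL + 19 mL = 19085 μL total → factor 19085/85 = 224.53
Step 7: 450 μL + 19.2 mL = 19650 μL total → factor 19650/450 = 43.667
Overall dilution factor = 10.111 × 6 × 3 × 6 × 30 × 224.53 × 43.667 = 3.2119 × 10^8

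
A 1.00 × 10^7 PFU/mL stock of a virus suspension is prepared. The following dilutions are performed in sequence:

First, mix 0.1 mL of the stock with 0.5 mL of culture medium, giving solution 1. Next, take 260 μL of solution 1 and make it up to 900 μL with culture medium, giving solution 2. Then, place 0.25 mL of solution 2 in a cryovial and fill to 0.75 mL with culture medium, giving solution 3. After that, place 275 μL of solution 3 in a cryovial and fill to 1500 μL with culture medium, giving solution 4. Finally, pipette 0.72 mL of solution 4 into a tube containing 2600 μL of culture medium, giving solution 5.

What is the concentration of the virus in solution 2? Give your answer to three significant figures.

Step 1: 0.1 mL + 0.5 mL = 0.6 mL total → factor 0.6/0.1 = 6
Step 2: 260 μL brought to 900 μL → factor 900/260 = 3.4615
Dilution factor through solution 2 = 6 × 3.4615 = 20.769
[solution 2] = 1.00 × 10^7 PFU/mL / 20.769 = 4.81 × 10^5 PFU/mL

4.81 × 10^5 PFU/mL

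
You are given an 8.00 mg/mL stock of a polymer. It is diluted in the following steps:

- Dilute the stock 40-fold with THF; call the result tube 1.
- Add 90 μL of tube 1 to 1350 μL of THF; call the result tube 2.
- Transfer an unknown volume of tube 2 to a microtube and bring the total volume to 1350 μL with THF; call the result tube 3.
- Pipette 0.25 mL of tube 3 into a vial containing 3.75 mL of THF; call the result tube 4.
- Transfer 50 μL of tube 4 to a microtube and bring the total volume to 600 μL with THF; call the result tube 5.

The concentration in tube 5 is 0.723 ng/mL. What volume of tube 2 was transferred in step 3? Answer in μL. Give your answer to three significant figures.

15.0 μL

Step 1: 40-fold → factor 40
Step 2: 90 μL + 1350 μL = 1440 μL total → factor 1440/90 = 16
Step 3: v brought to 1350 μL → factor = 1350 μL/v
Step 4: 0.25 mL + 3.75 mL = 4 mL total → factor 4/0.25 = 16
Step 5: 50 μL brought to 600 μL → factor 600/50 = 12
Product of known-step factors = 1.2288 × 10^5
Overall factor = 8.00 mg/mL / (0.723 ng/mL) = 1.1065 × 10^7
Step-3 factor = 1.1065 × 10^7 / 1.2288 × 10^5 = 90.047
v = 1350 μL / 90.047 = 15.0 μL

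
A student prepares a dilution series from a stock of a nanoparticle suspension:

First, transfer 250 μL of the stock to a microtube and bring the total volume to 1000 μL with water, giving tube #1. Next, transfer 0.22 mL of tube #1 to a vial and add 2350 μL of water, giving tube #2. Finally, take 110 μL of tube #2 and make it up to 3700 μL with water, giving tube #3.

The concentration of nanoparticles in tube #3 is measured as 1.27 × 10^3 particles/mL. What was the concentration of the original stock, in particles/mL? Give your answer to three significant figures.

Step 1: 250 μL brought to 1000 μL → factor 1000/250 = 4
Step 2: 0.22 mL + 2350 μL = 2.57 mL total → factor 2.57/0.22 = 11.682
Step 3: 110 μL brought to 3700 μL → factor 3700/110 = 33.636
Overall dilution factor = 4 × 11.682 × 33.636 = 1571.7
Stock = 1.27 × 10^3 particles/mL × 1571.7 = 2.00 × 10^6 particles/mL

2.00 × 10^6 particles/mL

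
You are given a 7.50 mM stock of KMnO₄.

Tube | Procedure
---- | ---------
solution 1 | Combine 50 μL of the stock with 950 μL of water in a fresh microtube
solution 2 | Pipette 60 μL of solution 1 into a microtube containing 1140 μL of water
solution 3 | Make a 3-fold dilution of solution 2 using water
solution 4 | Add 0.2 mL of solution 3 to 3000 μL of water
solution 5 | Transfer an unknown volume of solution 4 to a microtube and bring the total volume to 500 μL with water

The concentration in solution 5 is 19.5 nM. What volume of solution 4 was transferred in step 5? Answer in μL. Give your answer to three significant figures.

25.0 μL

Step 1: 50 μL + 950 μL = 1000 μL total → factor 1000/50 = 20
Step 2: 60 μL + 1140 μL = 1200 μL total → factor 1200/60 = 20
Step 3: 3-fold → factor 3
Step 4: 0.2 mL + 3000 μL = 3.2 mL total → factor 3.2/0.2 = 16
Step 5: v brought to 500 μL → factor = 500 μL/v
Product of known-step factors = 19200
Overall factor = 7.50 mM / (19.5 nM) = 3.8462 × 10^5
Step-5 factor = 3.8462 × 10^5 / 19200 = 20.032
v = 500 μL / 20.032 = 25.0 μL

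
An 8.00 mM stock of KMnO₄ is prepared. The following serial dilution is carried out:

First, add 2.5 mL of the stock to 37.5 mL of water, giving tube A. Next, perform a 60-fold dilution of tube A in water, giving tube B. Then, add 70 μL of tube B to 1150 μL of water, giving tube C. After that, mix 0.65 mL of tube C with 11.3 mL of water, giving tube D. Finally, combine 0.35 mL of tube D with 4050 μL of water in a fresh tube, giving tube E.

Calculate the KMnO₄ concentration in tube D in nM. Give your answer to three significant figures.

Step 1: 2.5 mL + 37.5 mL = 40 mL total → factor 40/2.5 = 16
Step 2: 60-fold → factor 60
Step 3: 70 μL + 1150 μL = 1220 μL total → factor 1220/70 = 17.429
Step 4: 0.65 mL + 11.3 mL = 11.95 mL total → factor 11.95/0.65 = 18.385
Dilution factor through tube D = 16 × 60 × 17.429 × 18.385 = 3.076 × 10^5
[tube D] = 8.00 mM / 3.076 × 10^5 = 2.601 × 10^-5 mM = 26.0 nM

26.0 nM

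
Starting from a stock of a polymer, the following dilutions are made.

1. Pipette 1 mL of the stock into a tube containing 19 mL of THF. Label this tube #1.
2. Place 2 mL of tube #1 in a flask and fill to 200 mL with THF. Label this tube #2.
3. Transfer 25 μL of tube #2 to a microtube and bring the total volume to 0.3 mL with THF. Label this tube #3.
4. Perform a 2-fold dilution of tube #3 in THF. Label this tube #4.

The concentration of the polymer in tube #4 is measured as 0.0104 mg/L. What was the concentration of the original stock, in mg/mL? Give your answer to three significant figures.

Step 1: 1 mL + 19 mL = 20 mL total → factor 20/1 = 20
Step 2: 2 mL brought to 200 mL → factor 200/2 = 100
Step 3: 25 μL brought to 0.3 mL → factor 300/25 = 12
Step 4: 2-fold → factor 2
Overall dilution factor = 20 × 100 × 12 × 2 = 48000
Stock = 0.0104 mg/L × 48000 = 499.2 mg/L = 0.499 mg/mL

0.499 mg/mL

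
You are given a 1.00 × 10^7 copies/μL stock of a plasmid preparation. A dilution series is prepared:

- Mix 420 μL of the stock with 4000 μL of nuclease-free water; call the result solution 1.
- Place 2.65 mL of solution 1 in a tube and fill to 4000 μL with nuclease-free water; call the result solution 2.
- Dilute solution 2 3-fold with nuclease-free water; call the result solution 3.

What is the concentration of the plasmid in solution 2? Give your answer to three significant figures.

Step 1: 420 μL + 4000 μL = 4420 μL total → factor 4420/420 = 10.524
Step 2: 2.65 mL brought to 4000 μL → factor 4/2.65 = 1.5094
Dilution factor through solution 2 = 10.524 × 1.5094 = 15.885
[solution 2] = 1.00 × 10^7 copies/μL / 15.885 = 6.30 × 10^5 copies/μL

6.30 × 10^5 copies/μL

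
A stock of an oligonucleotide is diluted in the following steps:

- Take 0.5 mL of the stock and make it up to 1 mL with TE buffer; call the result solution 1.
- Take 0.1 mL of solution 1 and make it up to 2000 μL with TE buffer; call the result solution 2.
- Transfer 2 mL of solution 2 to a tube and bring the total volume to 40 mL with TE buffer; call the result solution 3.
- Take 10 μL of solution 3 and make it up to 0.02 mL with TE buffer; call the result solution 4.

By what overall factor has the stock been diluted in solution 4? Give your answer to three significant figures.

1.60 × 10^3

Step 1: 0.5 mL brought to 1 mL → factor 1/0.5 = 2
Step 2: 0.1 mL brought to 2000 μL → factor 2/0.1 = 20
Step 3: 2 mL brought to 40 mL → factor 40/2 = 20
Step 4: 10 μL brought to 0.02 mL → factor 20/10 = 2
Overall dilution factor = 2 × 20 × 20 × 2 = 1600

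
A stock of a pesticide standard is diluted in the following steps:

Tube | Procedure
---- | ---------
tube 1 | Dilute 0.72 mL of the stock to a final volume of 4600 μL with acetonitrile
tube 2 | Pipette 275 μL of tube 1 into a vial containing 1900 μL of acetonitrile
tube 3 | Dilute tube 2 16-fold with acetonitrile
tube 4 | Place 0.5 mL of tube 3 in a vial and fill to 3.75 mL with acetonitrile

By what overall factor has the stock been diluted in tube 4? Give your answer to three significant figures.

6.06 × 10^3

Step 1: 0.72 mL brought to 4600 μL → factor 4.6/0.72 = 6.3889
Step 2: 275 μL + 1900 μL = 2175 μL total → factor 2175/275 = 7.9091
Step 3: 16-fold → factor 16
Step 4: 0.5 mL brought to 3.75 mL → factor 3.75/0.5 = 7.5
Overall dilution factor = 6.3889 × 7.9091 × 16 × 7.5 = 6063.6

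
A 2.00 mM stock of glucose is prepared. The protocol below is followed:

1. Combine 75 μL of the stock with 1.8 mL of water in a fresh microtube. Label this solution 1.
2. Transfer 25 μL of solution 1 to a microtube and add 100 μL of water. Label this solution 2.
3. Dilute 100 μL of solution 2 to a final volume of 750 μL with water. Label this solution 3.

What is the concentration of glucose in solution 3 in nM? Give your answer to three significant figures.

2.13 × 10^3 nM

Step 1: 75 μL + 1.8 mL = 1875 μL total → factor 1875/75 = 25
Step 2: 25 μL + 100 μL = 125 μL total → factor 125/25 = 5
Step 3: 100 μL brought to 750 μL → factor 750/100 = 7.5
Overall dilution factor = 25 × 5 × 7.5 = 937.5
Final = 2.00 mM / 937.5 = 0.002133 mM = 2.13 × 10^3 nM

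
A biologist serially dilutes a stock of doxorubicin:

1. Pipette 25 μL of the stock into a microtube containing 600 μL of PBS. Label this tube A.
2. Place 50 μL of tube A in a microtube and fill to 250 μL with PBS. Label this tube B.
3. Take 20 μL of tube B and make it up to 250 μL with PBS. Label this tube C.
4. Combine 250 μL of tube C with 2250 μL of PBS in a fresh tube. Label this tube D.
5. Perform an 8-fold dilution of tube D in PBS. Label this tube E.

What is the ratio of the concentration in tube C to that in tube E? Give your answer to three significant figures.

80.0

Step 1: 25 μL + 600 μL = 625 μL total → factor 625/25 = 25
Step 2: 50 μL brought to 250 μL → factor 250/50 = 5
Step 3: 20 μL brought to 250 μL → factor 250/20 = 12.5
Step 4: 250 μL + 2250 μL = 2500 μL total → factor 2500/250 = 10
Step 5: 8-fold → factor 8
Dilution factor to tube C = 1562.5; to tube E = 1.25 × 10^5
[tube C]/[tube E] = (factor to tube E)/(factor to tube C) = 1.25 × 10^5/1562.5 = 80.0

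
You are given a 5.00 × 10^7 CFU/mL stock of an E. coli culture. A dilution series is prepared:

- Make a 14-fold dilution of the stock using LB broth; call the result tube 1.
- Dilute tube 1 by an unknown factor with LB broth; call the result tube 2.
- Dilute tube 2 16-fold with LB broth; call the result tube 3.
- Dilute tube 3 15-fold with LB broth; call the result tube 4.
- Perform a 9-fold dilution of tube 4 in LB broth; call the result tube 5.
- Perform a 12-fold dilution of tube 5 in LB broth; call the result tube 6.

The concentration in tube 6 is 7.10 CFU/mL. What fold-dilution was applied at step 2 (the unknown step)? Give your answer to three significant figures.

19.4-fold

Step 1: 14-fold → factor 14
Step 2: unknown factor x
Step 3: 16-fold → factor 16
Step 4: 15-fold → factor 15
Step 5: 9-fold → factor 9
Step 6: 12-fold → factor 12
Product of known-step factors = 3.6288 × 10^5
Overall factor = 5.00 × 10^7 CFU/mL / (7.10 CFU/mL) = 7.0423 × 10^6
x = 7.0423 × 10^6 / 3.6288 × 10^5 = 19.4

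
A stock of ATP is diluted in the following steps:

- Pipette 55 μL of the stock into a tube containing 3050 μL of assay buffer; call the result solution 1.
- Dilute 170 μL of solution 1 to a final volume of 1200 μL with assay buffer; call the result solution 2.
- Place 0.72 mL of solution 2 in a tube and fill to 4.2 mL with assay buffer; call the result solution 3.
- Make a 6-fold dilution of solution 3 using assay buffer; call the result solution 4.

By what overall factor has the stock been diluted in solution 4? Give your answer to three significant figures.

1.39 × 10^4

Step 1: 55 μL + 3050 μL = 3105 μL total → factor 3105/55 = 56.455
Step 2: 170 μL brought to 1200 μL → factor 1200/170 = 7.0588
Step 3: 0.72 mL brought to 4.2 mL → factor 4.2/0.72 = 5.8333
Step 4: 6-fold → factor 6
Overall dilution factor = 56.455 × 7.0588 × 5.8333 × 6 = 13948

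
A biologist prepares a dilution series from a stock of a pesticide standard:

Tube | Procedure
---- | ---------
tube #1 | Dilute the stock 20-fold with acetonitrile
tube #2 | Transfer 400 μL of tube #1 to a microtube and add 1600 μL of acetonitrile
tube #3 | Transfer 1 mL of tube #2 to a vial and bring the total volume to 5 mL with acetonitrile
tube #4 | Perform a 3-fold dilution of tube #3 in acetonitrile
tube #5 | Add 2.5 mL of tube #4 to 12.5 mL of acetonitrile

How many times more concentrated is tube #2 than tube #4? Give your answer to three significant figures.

15.0

Step 1: 20-fold → factor 20
Step 2: 400 μL + 1600 μL = 2000 μL total → factor 2000/400 = 5
Step 3: 1 mL brought to 5 mL → factor 5/1 = 5
Step 4: 3-fold → factor 3
Dilution factor to tube #2 = 100; to tube #4 = 1500
[tube #2]/[tube #4] = (factor to tube #4)/(factor to tube #2) = 1500/100 = 15.0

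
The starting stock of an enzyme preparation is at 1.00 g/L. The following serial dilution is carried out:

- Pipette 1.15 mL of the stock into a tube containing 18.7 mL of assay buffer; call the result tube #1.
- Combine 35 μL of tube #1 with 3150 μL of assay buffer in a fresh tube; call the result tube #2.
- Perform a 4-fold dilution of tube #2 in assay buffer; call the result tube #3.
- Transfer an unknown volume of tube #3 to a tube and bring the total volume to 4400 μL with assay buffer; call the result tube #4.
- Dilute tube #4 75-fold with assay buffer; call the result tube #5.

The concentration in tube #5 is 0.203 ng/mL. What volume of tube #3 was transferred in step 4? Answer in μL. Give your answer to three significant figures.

421 μL

Step 1: 1.15 mL + 18.7 mL = 19.85 mL total → factor 19.85/1.15 = 17.261
Step 2: 35 μL + 3150 μL = 3185 μL total → factor 3185/35 = 91
Step 3: 4-fold → factor 4
Step 4: v brought to 4400 μL → factor = 4400 μL/v
Step 5: 75-fold → factor 75
Product of known-step factors = 4.7122 × 10^5
Overall factor = 1.00 g/L / (0.203 ng/mL) = 4.9261 × 10^6
Step-4 factor = 4.9261 × 10^6 / 4.7122 × 10^5 = 10.454
v = 4400 μL / 10.454 = 421 μL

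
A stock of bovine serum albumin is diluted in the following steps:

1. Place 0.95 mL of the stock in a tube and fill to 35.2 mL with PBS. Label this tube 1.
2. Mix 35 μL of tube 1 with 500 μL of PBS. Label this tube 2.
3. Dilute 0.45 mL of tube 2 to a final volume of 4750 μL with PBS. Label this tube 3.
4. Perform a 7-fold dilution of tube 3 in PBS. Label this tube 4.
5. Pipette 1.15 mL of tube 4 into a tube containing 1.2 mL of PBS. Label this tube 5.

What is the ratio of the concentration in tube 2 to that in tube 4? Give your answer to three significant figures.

73.9

Step 1: 0.95 mL brought to 35.2 mL → factor 35.2/0.95 = 37.053
Step 2: 35 μL + 500 μL = 535 μL total → factor 535/35 = 15.286
Step 3: 0.45 mL brought to 4750 μL → factor 4.75/0.45 = 10.556
Step 4: 7-fold → factor 7
Dilution factor to tube 2 = 566.38; to tube 4 = 41849
[tube 2]/[tube 4] = (factor to tube 4)/(factor to tube 2) = 41849/566.38 = 73.9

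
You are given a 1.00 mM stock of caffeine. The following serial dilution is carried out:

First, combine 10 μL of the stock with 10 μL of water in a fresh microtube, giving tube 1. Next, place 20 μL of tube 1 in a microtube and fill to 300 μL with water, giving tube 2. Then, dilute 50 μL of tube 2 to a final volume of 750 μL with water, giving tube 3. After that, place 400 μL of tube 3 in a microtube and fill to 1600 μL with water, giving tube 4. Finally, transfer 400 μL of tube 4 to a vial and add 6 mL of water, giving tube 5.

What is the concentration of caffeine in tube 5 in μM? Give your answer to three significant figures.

Step 1: 10 μL + 10 μL = 20 μL total → factor 20/10 = 2
Step 2: 20 μL brought to 300 μL → factor 300/20 = 15
Step 3: 50 μL brought to 750 μL → factor 750/50 = 15
Step 4: 400 μL brought to 1600 μL → factor 1600/400 = 4
Step 5: 400 μL + 6 mL = 6400 μL total → factor 6400/400 = 16
Overall dilution factor = 2 × 15 × 15 × 4 × 16 = 28800
Final = 1.00 mM / 28800 = 3.472 × 10^-5 mM = 0.0347 μM

0.0347 μM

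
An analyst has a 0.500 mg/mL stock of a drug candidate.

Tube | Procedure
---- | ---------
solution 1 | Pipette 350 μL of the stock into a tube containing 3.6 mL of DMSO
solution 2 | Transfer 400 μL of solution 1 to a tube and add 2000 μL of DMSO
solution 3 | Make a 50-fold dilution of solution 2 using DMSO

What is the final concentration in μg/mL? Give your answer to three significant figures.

Step 1: 350 μL + 3.6 mL = 3950 μL total → factor 3950/350 = 11.286
Step 2: 400 μL + 2000 μL = 2400 μL total → factor 2400/400 = 6
Step 3: 50-fold → factor 50
Overall dilution factor = 11.286 × 6 × 50 = 3385.7
Final = 0.500 mg/mL / 3385.7 = 0.0001477 mg/mL = 0.148 μg/mL

0.148 μg/mL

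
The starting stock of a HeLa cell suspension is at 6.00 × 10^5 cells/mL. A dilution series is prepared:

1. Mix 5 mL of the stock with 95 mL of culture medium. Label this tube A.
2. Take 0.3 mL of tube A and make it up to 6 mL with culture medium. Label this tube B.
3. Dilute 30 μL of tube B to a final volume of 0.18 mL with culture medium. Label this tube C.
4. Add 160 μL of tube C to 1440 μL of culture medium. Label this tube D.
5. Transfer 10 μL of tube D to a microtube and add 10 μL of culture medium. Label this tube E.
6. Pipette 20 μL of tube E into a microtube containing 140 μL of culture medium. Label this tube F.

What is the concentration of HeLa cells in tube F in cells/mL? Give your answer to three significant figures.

1.56 cells/mL

Step 1: 5 mL + 95 mL = 100 mL total → factor 100/5 = 20
Step 2: 0.3 mL brought to 6 mL → factor 6/0.3 = 20
Step 3: 30 μL brought to 0.18 mL → factor 180/30 = 6
Step 4: 160 μL + 1440 μL = 1600 μL total → factor 1600/160 = 10
Step 5: 10 μL + 10 μL = 20 μL total → factor 20/10 = 2
Step 6: 20 μL + 140 μL = 160 μL total → factor 160/20 = 8
Overall dilution factor = 20 × 20 × 6 × 10 × 2 × 8 = 3.84 × 10^5
Final = 6.00 × 10^5 cells/mL / 3.84 × 10^5 = 1.56 cells/mL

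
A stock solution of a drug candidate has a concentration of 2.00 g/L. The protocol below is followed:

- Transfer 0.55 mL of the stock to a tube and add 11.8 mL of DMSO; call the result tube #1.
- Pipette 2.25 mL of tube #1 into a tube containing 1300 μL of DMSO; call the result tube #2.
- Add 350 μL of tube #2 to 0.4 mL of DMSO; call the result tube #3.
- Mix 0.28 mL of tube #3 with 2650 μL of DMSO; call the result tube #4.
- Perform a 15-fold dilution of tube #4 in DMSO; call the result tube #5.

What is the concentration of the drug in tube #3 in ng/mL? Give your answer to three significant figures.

Step 1: 0.55 mL + 11.8 mL = 12.35 mL total → factor 12.35/0.55 = 22.455
Step 2: 2.25 mL + 1300 μL = 3.55 mL total → factor 3.55/2.25 = 1.5778
Step 3: 350 μL + 0.4 mL = 750 μL total → factor 750/350 = 2.1429
Dilution factor through tube #3 = 22.455 × 1.5778 × 2.1429 = 75.918
[tube #3] = 2.00 g/L / 75.918 = 0.02634 g/L = 2.63 × 10^4 ng/mL

2.63 × 10^4 ng/mL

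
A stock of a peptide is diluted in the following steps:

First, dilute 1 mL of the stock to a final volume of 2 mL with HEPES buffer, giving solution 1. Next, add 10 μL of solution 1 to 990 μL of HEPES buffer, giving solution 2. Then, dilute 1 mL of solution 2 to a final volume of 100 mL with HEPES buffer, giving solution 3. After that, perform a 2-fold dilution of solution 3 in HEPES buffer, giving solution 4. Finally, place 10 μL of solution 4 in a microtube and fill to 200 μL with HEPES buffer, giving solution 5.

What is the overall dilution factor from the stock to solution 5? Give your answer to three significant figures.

8.00 × 10^5

Step 1: 1 mL brought to 2 mL → factor 2/1 = 2
Step 2: 10 μL + 990 μL = 1000 μL total → factor 1000/10 = 100
Step 3: 1 mL brought to 100 mL → factor 100/1 = 100
Step 4: 2-fold → factor 2
Step 5: 10 μL brought to 200 μL → factor 200/10 = 20
Overall dilution factor = 2 × 100 × 100 × 2 × 20 = 8 × 10^5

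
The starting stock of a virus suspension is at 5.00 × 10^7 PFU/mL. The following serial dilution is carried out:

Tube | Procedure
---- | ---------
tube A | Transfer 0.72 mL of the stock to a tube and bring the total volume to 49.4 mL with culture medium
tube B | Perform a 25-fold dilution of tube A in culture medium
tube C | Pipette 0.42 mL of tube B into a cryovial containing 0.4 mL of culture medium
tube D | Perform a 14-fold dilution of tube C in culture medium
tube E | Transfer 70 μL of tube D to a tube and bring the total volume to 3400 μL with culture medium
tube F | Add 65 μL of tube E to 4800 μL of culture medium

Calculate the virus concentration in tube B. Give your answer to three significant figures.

2.91 × 10^4 PFU/mL

Step 1: 0.72 mL brought to 49.4 mL → factor 49.4/0.72 = 68.611
Step 2: 25-fold → factor 25
Dilution factor through tube B = 68.611 × 25 = 1715.3
[tube B] = 5.00 × 10^7 PFU/mL / 1715.3 = 2.91 × 10^4 PFU/mL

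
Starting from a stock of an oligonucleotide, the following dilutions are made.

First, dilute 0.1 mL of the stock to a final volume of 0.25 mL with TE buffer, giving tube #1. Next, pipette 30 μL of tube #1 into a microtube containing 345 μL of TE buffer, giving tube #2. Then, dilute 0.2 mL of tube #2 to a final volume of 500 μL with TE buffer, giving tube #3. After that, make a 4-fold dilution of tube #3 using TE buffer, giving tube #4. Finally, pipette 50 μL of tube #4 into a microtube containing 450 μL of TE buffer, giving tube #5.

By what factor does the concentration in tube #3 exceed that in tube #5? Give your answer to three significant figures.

40.0

Step 1: 0.1 mL brought to 0.25 mL → factor 0.25/0.1 = 2.5
Step 2: 30 μL + 345 μL = 375 μL total → factor 375/30 = 12.5
Step 3: 0.2 mL brought to 500 μL → factor 0.5/0.2 = 2.5
Step 4: 4-fold → factor 4
Step 5: 50 μL + 450 μL = 500 μL total → factor 500/50 = 10
Dilution factor to tube #3 = 78.125; to tube #5 = 3125
[tube #3]/[tube #5] = (factor to tube #5)/(factor to tube #3) = 3125/78.125 = 40.0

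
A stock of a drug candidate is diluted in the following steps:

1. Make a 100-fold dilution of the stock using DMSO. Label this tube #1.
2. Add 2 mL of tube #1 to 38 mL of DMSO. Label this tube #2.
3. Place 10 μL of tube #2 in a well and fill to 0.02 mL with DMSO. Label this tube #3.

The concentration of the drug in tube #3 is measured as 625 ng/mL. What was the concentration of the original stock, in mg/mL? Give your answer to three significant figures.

Step 1: 100-fold → factor 100
Step 2: 2 mL + 38 mL = 40 mL total → factor 40/2 = 20
Step 3: 10 μL brought to 0.02 mL → factor 20/10 = 2
Overall dilution factor = 100 × 20 × 2 = 4000
Stock = 625 ng/mL × 4000 = 2.500 × 10^6 ng/mL = 2.50 mg/mL

2.50 mg/mL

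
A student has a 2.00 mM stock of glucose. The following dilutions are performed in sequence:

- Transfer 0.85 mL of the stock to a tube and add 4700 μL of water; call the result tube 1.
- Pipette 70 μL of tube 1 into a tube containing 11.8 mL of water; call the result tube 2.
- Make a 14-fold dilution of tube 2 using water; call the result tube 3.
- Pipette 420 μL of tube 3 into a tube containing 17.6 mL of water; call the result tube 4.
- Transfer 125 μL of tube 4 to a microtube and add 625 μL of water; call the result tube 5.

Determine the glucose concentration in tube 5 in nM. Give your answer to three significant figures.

Step 1: 0.85 mL + 4700 μL = 5.55 mL total → factor 5.55/0.85 = 6.5294
Step 2: 70 μL + 11.8 mL = 11870 μL total → factor 11870/70 = 169.57
Step 3: 14-fold → factor 14
Step 4: 420 μL + 17.6 mL = 18020 μL total → factor 18020/420 = 42.905
Step 5: 125 μL + 625 μL = 750 μL total → factor 750/125 = 6
Overall dilution factor = 6.5294 × 169.57 × 14 × 42.905 × 6 = 3.9904 × 10^6
Final = 2.00 mM / 3.9904 × 10^6 = 5.012 × 10^-7 mM = 0.501 nM

0.501 nM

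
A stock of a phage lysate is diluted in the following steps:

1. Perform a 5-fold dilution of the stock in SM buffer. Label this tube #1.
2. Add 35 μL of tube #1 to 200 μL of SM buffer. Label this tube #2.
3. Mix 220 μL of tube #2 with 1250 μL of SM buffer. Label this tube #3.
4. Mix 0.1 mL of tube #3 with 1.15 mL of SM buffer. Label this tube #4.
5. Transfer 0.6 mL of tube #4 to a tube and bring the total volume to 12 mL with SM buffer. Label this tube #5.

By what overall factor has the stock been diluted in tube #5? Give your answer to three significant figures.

Step 1: 5-fold → factor 5
Step 2: 35 μL + 200 μL = 235 μL total → factor 235/35 = 6.7143
Step 3: 220 μL + 1250 μL = 1470 μL total → factor 1470/220 = 6.6818
Step 4: 0.1 mL + 1.15 mL = 1.25 mL total → factor 1.25/0.1 = 12.5
Step 5: 0.6 mL brought to 12 mL → factor 12/0.6 = 20
Overall dilution factor = 5 × 6.7143 × 6.6818 × 12.5 × 20 = 56080

5.61 × 10^4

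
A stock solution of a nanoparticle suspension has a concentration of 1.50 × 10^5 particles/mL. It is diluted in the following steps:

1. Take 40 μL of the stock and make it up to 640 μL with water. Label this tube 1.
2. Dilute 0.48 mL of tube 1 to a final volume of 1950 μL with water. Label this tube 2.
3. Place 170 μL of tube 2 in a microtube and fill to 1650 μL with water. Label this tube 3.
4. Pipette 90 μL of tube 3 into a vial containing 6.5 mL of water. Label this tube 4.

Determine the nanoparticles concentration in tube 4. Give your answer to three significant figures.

Step 1: 40 μL brought to 640 μL → factor 640/40 = 16
Step 2: 0.48 mL brought to 1950 μL → factor 1.95/0.48 = 4.0625
Step 3: 170 μL brought to 1650 μL → factor 1650/170 = 9.7059
Step 4: 90 μL + 6.5 mL = 6590 μL total → factor 6590/90 = 73.222
Overall dilution factor = 16 × 4.0625 × 9.7059 × 73.222 = 46195
Final = 1.50 × 10^5 particles/mL / 46195 = 3.25 particles/mL

3.25 particles/mL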